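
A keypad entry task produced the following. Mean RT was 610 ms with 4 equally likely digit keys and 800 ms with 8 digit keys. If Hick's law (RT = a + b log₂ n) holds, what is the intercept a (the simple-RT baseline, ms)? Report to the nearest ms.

230 ms

Slope: b = (800 − 610) / (log₂ 8 − log₂ 4) = 190/1.0000 = 190 ms/bit.
Intercept: a = 610 − 190·log₂(4) = 230.000 ms.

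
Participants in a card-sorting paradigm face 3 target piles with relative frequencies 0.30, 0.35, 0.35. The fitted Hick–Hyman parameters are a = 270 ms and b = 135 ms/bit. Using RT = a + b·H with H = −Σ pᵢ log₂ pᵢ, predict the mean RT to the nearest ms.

Entropy contributions −pᵢ log₂ pᵢ: 0.5211, 0.5301, 0.5301; sum H = 1.5813 bits.
RT = a + bH = 270 + 135·1.5813 = 483.47 ms.

483 ms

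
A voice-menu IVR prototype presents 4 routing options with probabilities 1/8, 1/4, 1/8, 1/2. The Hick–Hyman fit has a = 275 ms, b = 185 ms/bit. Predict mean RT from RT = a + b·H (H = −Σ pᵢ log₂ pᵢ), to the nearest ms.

Each term −pᵢ log₂ pᵢ: 0.125·3 + 0.25·2 + 0.125·3 + 0.5·1; summed, H = 1.750 bits.
Mean RT = a + bH = 275 + 185·1.750 = 598.75 ms.

599 ms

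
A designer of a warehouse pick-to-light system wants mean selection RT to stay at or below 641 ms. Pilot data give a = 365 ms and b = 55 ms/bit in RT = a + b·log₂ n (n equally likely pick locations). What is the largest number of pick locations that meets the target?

32

55·log₂ n ≤ 641 − 365 = 276, giving log₂ n ≤ 5.0182 and n ≤ 32.406. The largest whole number is 32.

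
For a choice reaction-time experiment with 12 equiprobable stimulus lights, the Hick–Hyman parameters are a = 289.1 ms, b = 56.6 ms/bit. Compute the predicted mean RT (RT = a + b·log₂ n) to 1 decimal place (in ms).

log₂(12) = 3.5850 bits, so RT = 289.1 + 56.6 × 3.5850 ≈ 492.009 ms.

492.0 ms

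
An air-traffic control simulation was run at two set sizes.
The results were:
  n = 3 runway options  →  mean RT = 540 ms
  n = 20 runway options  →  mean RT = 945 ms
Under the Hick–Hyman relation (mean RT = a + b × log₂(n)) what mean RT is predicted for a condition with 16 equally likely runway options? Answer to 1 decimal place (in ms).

Solve the two-equation system in a and b:
  b = (945 − 540) / (log₂ 20 − log₂ 3) = 405 / (4.3219 − 1.5850) = 147.974 ms/bit
  a = 540 − 147.974 × 1.5850 = 305.467 ms
Then RT(16) = 305.467 + 147.974 × log₂ 16 = 305.467 + 147.974 × 4 ≈ 897.363 ms.

897.4 ms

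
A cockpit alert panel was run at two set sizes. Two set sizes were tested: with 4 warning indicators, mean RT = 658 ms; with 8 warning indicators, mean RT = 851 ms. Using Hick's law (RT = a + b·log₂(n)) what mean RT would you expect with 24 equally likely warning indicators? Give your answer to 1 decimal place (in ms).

Fit slope and intercept:
  b = (851 − 658) / (log₂ 8 − log₂ 4) = 193 / (3 − 2) = 193.000 ms/bit
  a = 658 − 193.000 × 2 = 272.000 ms
Then RT(24) = 272.000 + 193.000 × log₂ 24 = 272.000 + 193.000 × 4.5850 ≈ 1156.898 ms.

1156.9 ms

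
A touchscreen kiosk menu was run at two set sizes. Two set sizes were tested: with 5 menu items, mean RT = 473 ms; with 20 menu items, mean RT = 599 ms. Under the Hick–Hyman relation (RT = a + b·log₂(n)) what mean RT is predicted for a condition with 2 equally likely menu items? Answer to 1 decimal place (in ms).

Fit slope and intercept:
  b = (599 − 473) / (log₂ 20 − log₂ 5) = 126 / (4.3219 − 2.3219) = 63.000 ms/bit
  a = 473 − 63.000 × 2.3219 = 326.719 ms
Then RT(2) = 326.719 + 63.000 × log₂ 2 = 326.719 + 63.000 × 1 ≈ 389.719 ms.

389.7 ms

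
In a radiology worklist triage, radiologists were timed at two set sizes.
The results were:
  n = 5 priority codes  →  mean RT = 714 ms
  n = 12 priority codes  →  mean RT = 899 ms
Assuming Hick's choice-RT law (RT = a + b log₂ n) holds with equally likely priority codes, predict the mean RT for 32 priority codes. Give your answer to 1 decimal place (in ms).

RT is linear in log₂ n, so two points fix the line:
  b = (899 − 714) / (log₂ 12 − log₂ 5) = 185 / (3.5850 − 2.3219) = 146.473 ms/bit
  a = 714 − 146.473 × 2.3219 = 373.901 ms
Then RT(32) = 373.901 + 146.473 × log₂ 32 = 373.901 + 146.473 × 5 ≈ 1106.264 ms.

1106.3 ms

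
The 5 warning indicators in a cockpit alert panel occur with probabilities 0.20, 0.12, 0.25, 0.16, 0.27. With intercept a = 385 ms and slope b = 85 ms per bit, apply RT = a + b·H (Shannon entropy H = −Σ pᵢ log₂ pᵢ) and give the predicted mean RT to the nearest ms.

577 ms

H = 0.20·log₂(1/0.20) + 0.12·log₂(1/0.12) + 0.25·log₂(1/0.25) + 0.16·log₂(1/0.16) + 0.27·log₂(1/0.27) = 2.2645 bits.
RT = 385 + 85 × 2.2645 = 577.48 ms.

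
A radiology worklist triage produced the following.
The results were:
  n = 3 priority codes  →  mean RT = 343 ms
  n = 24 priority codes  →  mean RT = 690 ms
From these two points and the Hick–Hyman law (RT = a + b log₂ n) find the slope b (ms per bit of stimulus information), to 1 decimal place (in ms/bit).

115.7 ms/bit

b = (RT₂ − RT₁)/(log₂ n₂ − log₂ n₁) = (690 − 343)/(4.5850 − 1.5850) = 115.667 ms/bit.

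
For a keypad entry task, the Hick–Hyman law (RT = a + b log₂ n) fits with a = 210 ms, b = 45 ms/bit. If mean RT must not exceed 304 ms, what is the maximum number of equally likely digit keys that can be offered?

4

Information budget: (304 − 210)/45 = 2.0889 bits, so n ≤ 2^2.0889 = 4.254 → at most 4.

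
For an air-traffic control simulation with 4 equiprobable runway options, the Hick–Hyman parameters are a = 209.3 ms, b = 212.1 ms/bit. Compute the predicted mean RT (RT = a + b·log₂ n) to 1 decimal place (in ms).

633.5 ms

log₂(4) = 2 bits, so RT = 209.3 + 212.1 × 2 ≈ 633.500 ms.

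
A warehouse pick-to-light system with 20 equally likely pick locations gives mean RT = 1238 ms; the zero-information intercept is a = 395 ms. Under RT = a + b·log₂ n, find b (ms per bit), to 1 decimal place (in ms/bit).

log₂(20) = 4.3219 bits.
b = (RT − a)/log₂ n = (1238 − 395) / 4.3219 = 195.052 ms/bit.

195.1 ms/bit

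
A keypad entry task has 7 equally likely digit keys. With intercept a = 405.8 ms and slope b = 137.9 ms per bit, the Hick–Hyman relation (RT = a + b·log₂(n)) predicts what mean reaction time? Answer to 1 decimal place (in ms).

log₂(7) = 2.8074 bits, so RT = 405.8 + 137.9 × 2.8074 ≈ 792.934 ms.

792.9 ms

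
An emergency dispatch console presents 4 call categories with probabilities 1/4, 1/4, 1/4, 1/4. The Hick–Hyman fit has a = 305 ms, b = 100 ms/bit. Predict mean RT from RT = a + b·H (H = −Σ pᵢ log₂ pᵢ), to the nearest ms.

505 ms

Each term −pᵢ log₂ pᵢ: 0.25·2 + 0.25·2 + 0.25·2 + 0.25·2; summed, H = 2.000 bits.
Mean RT = a + bH = 305 + 100·2.000 = 505.00 ms.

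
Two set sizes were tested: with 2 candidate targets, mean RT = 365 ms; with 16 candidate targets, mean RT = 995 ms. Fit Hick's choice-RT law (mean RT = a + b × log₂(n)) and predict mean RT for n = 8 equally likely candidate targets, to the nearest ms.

RT is linear in log₂ n, so two points fix the line:
  b = (995 − 365) / (log₂ 16 − log₂ 2) = 630 / (4 − 1) = 210 ms/bit
  a = 365 − 210 × 1 = 155 ms
Then RT(8) = 155 + 210 × log₂ 8 = 155 + 210 × 3 ≈ 785.000 ms.

785 ms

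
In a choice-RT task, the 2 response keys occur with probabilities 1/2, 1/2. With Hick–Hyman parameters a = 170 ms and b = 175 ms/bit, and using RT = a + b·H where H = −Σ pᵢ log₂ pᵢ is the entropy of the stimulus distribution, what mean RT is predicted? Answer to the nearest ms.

Each term −pᵢ log₂ pᵢ: 0.5·1 + 0.5·1; summed, H = 1.000 bits.
Mean RT = a + bH = 170 + 175·1.000 = 345.00 ms.

345 ms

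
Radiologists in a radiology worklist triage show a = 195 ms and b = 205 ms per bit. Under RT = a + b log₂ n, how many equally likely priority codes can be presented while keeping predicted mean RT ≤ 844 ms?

205·log₂ n ≤ 844 − 195 = 649, giving log₂ n ≤ 3.1659 and n ≤ 8.975. The largest whole number is 8.

8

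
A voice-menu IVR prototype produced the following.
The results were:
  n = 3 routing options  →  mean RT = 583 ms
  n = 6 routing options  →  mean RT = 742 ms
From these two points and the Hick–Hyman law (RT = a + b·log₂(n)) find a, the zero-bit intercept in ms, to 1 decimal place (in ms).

Slope: b = (742 − 583) / (log₂ 6 − log₂ 3) = 159/1.0000 = 159.000 ms/bit.
a = RT₁ − b·log₂ n₁ = 583 − 159.000 × 1.5850 = 330.991 ms.

331.0 ms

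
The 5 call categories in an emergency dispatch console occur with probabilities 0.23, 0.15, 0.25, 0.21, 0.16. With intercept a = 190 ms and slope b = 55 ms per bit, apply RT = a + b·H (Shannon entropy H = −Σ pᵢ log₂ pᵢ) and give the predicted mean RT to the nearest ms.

316 ms

H = 0.23·log₂(1/0.23) + 0.15·log₂(1/0.15) + 0.25·log₂(1/0.25) + 0.21·log₂(1/0.21) + 0.16·log₂(1/0.16) = 2.2941 bits.
RT = 190 + 55 × 2.2941 = 316.17 ms.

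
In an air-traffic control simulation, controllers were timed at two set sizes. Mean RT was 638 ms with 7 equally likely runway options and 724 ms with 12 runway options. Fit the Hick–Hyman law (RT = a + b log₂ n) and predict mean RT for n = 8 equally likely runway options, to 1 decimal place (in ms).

659.3 ms

RT is linear in log₂ n, so two points fix the line:
  b = (724 − 638) / (log₂ 12 − log₂ 7) = 86 / (3.5850 − 2.8074) = 110.596 ms/bit
  a = 638 − 110.596 × 2.8074 = 327.519 ms
Then RT(8) = 327.519 + 110.596 × log₂ 8 = 327.519 + 110.596 × 3 ≈ 659.306 ms.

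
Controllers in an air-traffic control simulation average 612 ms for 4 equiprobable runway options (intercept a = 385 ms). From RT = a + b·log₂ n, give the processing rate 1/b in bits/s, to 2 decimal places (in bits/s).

Choice component = 612 − 385 = 227 ms over log₂(4) = 2 bits.
b = 227 / 2 = 113.500 ms/bit, so 1/b = 8.811 bits/s.

8.81 bits/s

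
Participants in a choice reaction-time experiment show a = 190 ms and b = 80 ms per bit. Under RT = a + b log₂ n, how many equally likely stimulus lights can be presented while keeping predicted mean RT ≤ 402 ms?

Information budget: (402 − 190)/80 = 2.6500 bits, so n ≤ 2^2.6500 = 6.277 → at most 6.

6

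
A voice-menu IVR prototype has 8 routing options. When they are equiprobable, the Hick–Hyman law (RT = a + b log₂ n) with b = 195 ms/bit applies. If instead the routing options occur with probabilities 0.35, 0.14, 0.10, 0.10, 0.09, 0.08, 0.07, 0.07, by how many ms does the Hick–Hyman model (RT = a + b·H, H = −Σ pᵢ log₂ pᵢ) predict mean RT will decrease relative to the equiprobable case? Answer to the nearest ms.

The RT saving is b·ΔH. Equiprobable H₀ = log₂(8) = 3.0000 bits; with the given probabilities H = 2.7329 bits.
b·(H₀ − H) = 195 × (3.0000 − 2.7329) = 52.09 ms.

52 ms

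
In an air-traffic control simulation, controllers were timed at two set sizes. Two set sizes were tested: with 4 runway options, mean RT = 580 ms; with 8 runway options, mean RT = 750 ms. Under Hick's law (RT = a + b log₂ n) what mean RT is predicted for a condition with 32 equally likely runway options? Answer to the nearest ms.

1090 ms

RT is linear in log₂ n, so two points fix the line:
  b = (750 − 580) / (log₂ 8 − log₂ 4) = 170 / (3 − 2) = 170 ms/bit
  a = 580 − 170 × 2 = 240 ms
Then RT(32) = 240 + 170 × log₂ 32 = 240 + 170 × 5 ≈ 1090.000 ms.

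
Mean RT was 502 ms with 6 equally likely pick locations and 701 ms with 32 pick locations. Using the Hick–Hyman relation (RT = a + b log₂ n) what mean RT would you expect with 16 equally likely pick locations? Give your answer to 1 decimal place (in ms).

618.6 ms

Fit slope and intercept:
  b = (701 − 502) / (log₂ 32 − log₂ 6) = 199 / (5 − 2.5850) = 82.400 ms/bit
  a = 502 − 82.400 × 2.5850 = 288.998 ms
Then RT(16) = 288.998 + 82.400 × log₂ 16 = 288.998 + 82.400 × 4 ≈ 618.600 ms.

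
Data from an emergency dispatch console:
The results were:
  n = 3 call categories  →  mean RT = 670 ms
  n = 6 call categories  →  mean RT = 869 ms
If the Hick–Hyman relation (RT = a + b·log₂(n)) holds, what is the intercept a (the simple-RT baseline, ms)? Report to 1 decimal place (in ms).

354.6 ms

The slope on a log₂ axis is (869 − 670) / (2.5850 − 1.5850) = 199.000 ms/bit.
Intercept: a = 670 − 199.000·log₂(3) = 354.592 ms.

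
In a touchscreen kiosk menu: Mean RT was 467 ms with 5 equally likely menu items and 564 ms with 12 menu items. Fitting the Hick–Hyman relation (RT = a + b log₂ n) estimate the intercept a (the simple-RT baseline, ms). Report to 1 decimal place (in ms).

288.7 ms

The slope on a log₂ axis is (564 − 467) / (3.5850 − 2.3219) = 76.799 ms/bit.
Intercept: a = 467 − 76.799·log₂(5) = 288.678 ms.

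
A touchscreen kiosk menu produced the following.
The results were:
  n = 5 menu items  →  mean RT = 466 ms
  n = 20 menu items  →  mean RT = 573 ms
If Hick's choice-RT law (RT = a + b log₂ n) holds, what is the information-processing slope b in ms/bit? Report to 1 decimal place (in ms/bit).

Slope: b = (573 − 466) / (log₂ 20 − log₂ 5) = 107/2.0000 = 53.500 ms/bit.

53.5 ms/bit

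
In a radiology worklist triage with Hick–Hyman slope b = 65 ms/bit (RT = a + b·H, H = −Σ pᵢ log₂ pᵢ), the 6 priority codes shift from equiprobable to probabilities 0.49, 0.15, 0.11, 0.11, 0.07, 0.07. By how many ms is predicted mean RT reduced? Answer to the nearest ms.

Equiprobable entropy H₀ = log₂ 6 = 2.5850 bits.
Skewed entropy H = −Σ pᵢ log₂ pᵢ = 2.1525 bits.
ΔRT = b·(H₀ − H) = 65 × 0.4325 = 28.11 ms.

28 ms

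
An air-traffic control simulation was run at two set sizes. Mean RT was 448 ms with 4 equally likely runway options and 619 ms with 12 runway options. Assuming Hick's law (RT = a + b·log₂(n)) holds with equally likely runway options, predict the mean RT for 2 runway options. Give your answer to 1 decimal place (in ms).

340.1 ms

With log₂ n on the abscissa the relation is linear; from the two conditions:
  b = (619 − 448) / (log₂ 12 − log₂ 4) = 171 / (3.5850 − 2) = 107.889 ms/bit
  a = 448 − 107.889 × 2 = 232.222 ms
Then RT(2) = 232.222 + 107.889 × log₂ 2 = 232.222 + 107.889 × 1 ≈ 340.111 ms.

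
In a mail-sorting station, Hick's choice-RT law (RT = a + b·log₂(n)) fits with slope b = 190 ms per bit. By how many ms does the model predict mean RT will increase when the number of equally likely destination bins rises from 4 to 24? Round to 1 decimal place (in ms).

491.1 ms

Only the slope matters, since a is common to both: ΔRT = b·log₂(n₂/n₁).
log₂(24) − log₂(4) = 4.5850 − 2 = 2.5850.
ΔRT = 190 × 2.5850 = 491.143 ms.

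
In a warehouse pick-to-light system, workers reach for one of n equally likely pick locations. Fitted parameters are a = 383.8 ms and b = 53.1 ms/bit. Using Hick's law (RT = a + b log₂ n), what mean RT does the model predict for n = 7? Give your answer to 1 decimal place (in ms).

log₂(7) = 2.8074 bits, so RT = 383.8 + 53.1 × 2.8074 ≈ 532.871 ms.

532.9 ms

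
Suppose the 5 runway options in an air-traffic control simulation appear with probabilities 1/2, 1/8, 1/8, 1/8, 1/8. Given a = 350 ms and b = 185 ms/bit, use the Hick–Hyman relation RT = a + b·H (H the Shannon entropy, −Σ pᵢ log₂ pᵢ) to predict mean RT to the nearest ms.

Each term −pᵢ log₂ pᵢ: 0.5·1 + 0.125·3 + 0.125·3 + 0.125·3 + 0.125·3; summed, H = 2.000 bits.
Mean RT = a + bH = 350 + 185·2.000 = 720.00 ms.

720 ms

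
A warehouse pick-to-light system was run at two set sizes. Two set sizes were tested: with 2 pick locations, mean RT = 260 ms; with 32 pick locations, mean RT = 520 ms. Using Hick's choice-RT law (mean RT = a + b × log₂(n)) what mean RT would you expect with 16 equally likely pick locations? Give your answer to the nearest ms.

Fit slope and intercept:
  b = (520 − 260) / (log₂ 32 − log₂ 2) = 260 / (5 − 1) = 65 ms/bit
  a = 260 − 65 × 1 = 195 ms
Then RT(16) = 195 + 65 × log₂ 16 = 195 + 65 × 4 ≈ 455.000 ms.

455 ms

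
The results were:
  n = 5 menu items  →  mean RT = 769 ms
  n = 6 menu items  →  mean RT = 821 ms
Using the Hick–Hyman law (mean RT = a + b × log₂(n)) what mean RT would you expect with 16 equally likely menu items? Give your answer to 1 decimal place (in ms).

1100.7 ms

RT is linear in log₂ n, so two points fix the line:
  b = (821 − 769) / (log₂ 6 − log₂ 5) = 52 / (2.5850 − 2.3219) = 197.693 ms/bit
  a = 769 − 197.693 × 2.3219 = 309.972 ms
Then RT(16) = 309.972 + 197.693 × log₂ 16 = 309.972 + 197.693 × 4 ≈ 1100.743 ms.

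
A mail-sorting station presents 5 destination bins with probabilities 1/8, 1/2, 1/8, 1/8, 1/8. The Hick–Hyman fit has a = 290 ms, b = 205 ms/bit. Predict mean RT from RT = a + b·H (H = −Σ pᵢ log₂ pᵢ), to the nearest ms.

700 ms

H = −Σ pᵢ log₂ pᵢ = 0.125·3 + 0.5·1 + 0.125·3 + 0.125·3 + 0.125·3 = 2.000 bits.
RT = 290 + 205 × 2.000 = 700.00 ms.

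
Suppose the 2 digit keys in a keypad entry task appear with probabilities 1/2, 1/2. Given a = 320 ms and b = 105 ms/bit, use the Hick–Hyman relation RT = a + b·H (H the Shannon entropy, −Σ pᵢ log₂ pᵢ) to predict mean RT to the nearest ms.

H = −Σ pᵢ log₂ pᵢ = 0.5·1 + 0.5·1 = 1.000 bits.
RT = 320 + 105 × 1.000 = 425.00 ms.

425 ms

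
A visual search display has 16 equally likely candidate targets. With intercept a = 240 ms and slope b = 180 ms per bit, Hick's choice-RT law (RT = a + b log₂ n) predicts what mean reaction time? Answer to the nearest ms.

960 ms

log₂(16) = 4 bits, so RT = 240 + 180 × 4 ≈ 960.000 ms.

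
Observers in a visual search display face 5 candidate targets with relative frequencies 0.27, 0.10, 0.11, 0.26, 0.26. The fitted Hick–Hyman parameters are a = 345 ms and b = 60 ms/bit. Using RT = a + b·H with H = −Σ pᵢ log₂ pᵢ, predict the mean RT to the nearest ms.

H = 0.27·log₂(1/0.27) + 0.10·log₂(1/0.10) + 0.11·log₂(1/0.11) + 0.26·log₂(1/0.26) + 0.26·log₂(1/0.26) = 2.2031 bits.
RT = 345 + 60 × 2.2031 = 477.18 ms.

477 ms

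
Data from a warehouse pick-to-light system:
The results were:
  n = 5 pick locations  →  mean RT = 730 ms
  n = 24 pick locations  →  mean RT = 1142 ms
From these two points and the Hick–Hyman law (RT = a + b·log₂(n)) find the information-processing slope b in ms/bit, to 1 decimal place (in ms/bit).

The slope on a log₂ axis is (1142 − 730) / (4.5850 − 2.3219) = 182.056 ms/bit.

182.1 ms/bit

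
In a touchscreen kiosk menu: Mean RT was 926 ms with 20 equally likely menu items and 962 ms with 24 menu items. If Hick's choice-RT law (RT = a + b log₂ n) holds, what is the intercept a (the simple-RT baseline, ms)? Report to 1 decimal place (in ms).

334.5 ms

b = (RT₂ − RT₁)/(log₂ n₂ − log₂ n₁) = (962 − 926)/(4.5850 − 4.3219) = 136.864 ms/bit.
Intercept: a = 926 − 136.864·log₂(20) = 334.483 ms.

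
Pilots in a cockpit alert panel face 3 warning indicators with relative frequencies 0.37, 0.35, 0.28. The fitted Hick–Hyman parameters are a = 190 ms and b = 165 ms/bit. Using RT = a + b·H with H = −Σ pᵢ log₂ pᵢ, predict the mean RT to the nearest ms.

450 ms

H = 0.37·log₂(1/0.37) + 0.35·log₂(1/0.35) + 0.28·log₂(1/0.28) = 1.5751 bits.
RT = 190 + 165 × 1.5751 = 449.88 ms.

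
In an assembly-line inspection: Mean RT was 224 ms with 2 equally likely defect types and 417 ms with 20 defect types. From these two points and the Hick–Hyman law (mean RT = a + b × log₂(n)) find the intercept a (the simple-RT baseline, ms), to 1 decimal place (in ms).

The slope on a log₂ axis is (417 − 224) / (4.3219 − 1) = 58.099 ms/bit.
a = RT₁ − b·log₂ n₁ = 224 − 58.099 × 1 = 165.901 ms.

165.9 ms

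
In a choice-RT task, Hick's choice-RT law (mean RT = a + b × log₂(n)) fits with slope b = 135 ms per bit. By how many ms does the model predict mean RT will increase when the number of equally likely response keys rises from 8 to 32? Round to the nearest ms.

The intercept a cancels: ΔRT = b·(log₂ n₂ − log₂ n₁) = b·log₂(n₂/n₁).
log₂(32) − log₂(8) = log₂(32/8) = log₂(4) = 2.
ΔRT = 135 × 2.0000 = 270.000 ms.

270 ms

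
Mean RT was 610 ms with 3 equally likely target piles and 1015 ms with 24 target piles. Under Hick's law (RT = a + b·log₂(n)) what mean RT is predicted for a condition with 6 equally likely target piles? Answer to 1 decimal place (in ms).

Solve the two-equation system in a and b:
  b = (1015 − 610) / (log₂ 24 − log₂ 3) = 405 / (4.5850 − 1.5850) = 135.000 ms/bit
  a = 610 − 135.000 × 1.5850 = 396.030 ms
Then RT(6) = 396.030 + 135.000 × log₂ 6 = 396.030 + 135.000 × 2.5850 ≈ 745.000 ms.

745.0 ms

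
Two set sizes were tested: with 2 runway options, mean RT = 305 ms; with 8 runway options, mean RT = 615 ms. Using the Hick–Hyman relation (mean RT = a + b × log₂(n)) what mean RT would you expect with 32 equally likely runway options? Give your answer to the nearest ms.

Fit slope and intercept:
  b = (615 − 305) / (log₂ 8 − log₂ 2) = 310 / (3 − 1) = 155 ms/bit
  a = 305 − 155 × 1 = 150 ms
Then RT(32) = 150 + 155 × log₂ 32 = 150 + 155 × 5 ≈ 925.000 ms.

925 ms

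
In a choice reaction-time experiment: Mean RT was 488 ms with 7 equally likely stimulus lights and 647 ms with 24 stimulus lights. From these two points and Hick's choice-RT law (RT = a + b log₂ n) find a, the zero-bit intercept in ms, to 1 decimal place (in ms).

236.9 ms

Slope: b = (647 − 488) / (log₂ 24 − log₂ 7) = 159/1.7776 = 89.446 ms/bit.
Intercept: a = 488 − 89.446·log₂(7) = 236.893 ms.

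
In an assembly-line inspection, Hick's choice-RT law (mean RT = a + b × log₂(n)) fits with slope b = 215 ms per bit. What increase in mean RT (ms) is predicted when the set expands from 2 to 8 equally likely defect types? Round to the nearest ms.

Only the slope matters, since a is common to both: ΔRT = b·log₂(n₂/n₁).
log₂(8) − log₂(2) = log₂(8/2) = log₂(4) = 2.
ΔRT = 215 × 2.0000 = 430.000 ms.

430 ms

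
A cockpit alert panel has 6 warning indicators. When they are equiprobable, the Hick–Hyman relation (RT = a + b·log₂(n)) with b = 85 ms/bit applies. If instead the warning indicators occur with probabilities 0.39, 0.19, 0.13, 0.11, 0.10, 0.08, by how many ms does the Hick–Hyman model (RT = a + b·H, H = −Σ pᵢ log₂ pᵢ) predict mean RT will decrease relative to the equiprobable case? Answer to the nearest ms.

Equiprobable entropy H₀ = log₂ 6 = 2.5850 bits.
Skewed entropy H = −Σ pᵢ log₂ pᵢ = 2.3417 bits.
ΔRT = b·(H₀ − H) = 85 × 0.2433 = 20.68 ms.

21 ms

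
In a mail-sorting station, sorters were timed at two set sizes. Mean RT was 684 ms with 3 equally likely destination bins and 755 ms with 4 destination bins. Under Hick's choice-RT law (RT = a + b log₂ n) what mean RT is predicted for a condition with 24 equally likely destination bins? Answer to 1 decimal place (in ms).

1197.2 ms

With log₂ n on the abscissa the relation is linear; from the two conditions:
  b = (755 − 684) / (log₂ 4 − log₂ 3) = 71 / (2 − 1.5850) = 171.069 ms/bit
  a = 684 − 171.069 × 1.5850 = 412.862 ms
Then RT(24) = 412.862 + 171.069 × log₂ 24 = 412.862 + 171.069 × 4.5850 ≈ 1197.207 ms.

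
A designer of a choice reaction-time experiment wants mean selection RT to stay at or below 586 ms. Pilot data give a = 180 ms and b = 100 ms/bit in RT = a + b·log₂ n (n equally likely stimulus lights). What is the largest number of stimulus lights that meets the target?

16

Information budget: (586 − 180)/100 = 4.0600 bits, so n ≤ 2^4.0600 = 16.679 → at most 16.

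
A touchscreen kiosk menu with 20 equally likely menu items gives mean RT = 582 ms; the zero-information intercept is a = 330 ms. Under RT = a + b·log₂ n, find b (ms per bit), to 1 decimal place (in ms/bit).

b = (582 − 330) / log₂(20) = 252 / 4.3219 = 58.307 ms/bit.

58.3 ms/bit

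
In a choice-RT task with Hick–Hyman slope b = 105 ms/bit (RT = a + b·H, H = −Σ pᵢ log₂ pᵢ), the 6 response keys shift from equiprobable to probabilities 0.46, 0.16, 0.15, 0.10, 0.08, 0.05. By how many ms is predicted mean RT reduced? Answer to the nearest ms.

42 ms

Equiprobable entropy H₀ = log₂ 6 = 2.5850 bits.
Skewed entropy H = −Σ pᵢ log₂ pᵢ = 2.1887 bits.
ΔRT = b·(H₀ − H) = 105 × 0.3963 = 41.61 ms.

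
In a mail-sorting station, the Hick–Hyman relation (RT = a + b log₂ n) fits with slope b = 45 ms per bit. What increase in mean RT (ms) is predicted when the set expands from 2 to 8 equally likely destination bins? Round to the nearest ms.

The intercept a cancels: ΔRT = b·(log₂ n₂ − log₂ n₁) = b·log₂(n₂/n₁).
log₂(8) − log₂(2) = log₂(8/2) = log₂(4) = 2.
ΔRT = 45 × 2.0000 = 90.000 ms.

90 ms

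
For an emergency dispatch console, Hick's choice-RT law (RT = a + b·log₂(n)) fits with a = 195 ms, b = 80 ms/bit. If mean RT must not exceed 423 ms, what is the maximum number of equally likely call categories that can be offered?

7

Information budget: (423 − 195)/80 = 2.8500 bits, so n ≤ 2^2.8500 = 7.210 → at most 7.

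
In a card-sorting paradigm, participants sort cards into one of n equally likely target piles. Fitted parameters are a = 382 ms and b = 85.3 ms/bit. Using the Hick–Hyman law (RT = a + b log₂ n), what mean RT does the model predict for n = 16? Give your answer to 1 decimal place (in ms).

723.2 ms

log₂(16) = 4 bits, so RT = 382 + 85.3 × 4 ≈ 723.200 ms.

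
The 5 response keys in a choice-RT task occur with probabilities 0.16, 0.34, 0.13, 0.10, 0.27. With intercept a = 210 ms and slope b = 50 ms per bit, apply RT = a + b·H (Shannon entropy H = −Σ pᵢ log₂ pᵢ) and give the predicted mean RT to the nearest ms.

H = 0.16·log₂(1/0.16) + 0.34·log₂(1/0.34) + 0.13·log₂(1/0.13) + 0.10·log₂(1/0.10) + 0.27·log₂(1/0.27) = 2.1770 bits.
RT = 210 + 50 × 2.1770 = 318.85 ms.

319 ms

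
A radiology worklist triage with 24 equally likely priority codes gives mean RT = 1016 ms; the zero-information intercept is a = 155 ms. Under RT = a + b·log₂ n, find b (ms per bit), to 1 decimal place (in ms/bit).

log₂(24) = 4.5850 bits.
b = (RT − a)/log₂ n = (1016 − 155) / 4.5850 = 187.788 ms/bit.

187.8 ms/bit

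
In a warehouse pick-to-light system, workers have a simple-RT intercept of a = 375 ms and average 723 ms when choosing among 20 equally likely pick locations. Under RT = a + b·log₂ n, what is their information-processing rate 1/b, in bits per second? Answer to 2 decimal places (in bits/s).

12.42 bits/s

Choice component = 723 − 375 = 348 ms over log₂(20) = 4.3219 bits.
b = 348 / 4.3219 = 80.520 ms/bit, so 1/b = 12.419 bits/s.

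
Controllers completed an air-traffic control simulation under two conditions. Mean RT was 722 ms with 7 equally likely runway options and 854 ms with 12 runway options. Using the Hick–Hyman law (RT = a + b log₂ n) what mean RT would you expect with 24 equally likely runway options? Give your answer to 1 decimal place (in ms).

1023.8 ms

With log₂ n on the abscissa the relation is linear; from the two conditions:
  b = (854 − 722) / (log₂ 12 − log₂ 7) = 132 / (3.5850 − 2.8074) = 169.751 ms/bit
  a = 722 − 169.751 × 2.8074 = 245.447 ms
Then RT(24) = 245.447 + 169.751 × log₂ 24 = 245.447 + 169.751 × 4.5850 ≈ 1023.751 ms.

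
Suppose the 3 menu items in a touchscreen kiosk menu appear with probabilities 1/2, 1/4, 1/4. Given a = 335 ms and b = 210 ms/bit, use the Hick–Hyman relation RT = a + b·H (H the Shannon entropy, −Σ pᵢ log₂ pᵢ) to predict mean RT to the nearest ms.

650 ms

Each term −pᵢ log₂ pᵢ: 0.5·1 + 0.25·2 + 0.25·2; summed, H = 1.500 bits.
Mean RT = a + bH = 335 + 210·1.500 = 650.00 ms.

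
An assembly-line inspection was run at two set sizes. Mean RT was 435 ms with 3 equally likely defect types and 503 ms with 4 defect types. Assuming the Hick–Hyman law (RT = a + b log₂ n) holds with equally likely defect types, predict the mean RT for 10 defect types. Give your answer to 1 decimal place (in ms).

719.6 ms

RT is linear in log₂ n, so two points fix the line:
  b = (503 − 435) / (log₂ 4 − log₂ 3) = 68 / (2 − 1.5850) = 163.841 ms/bit
  a = 435 − 163.841 × 1.5850 = 175.319 ms
Then RT(10) = 175.319 + 163.841 × log₂ 10 = 175.319 + 163.841 × 3.3219 ≈ 719.586 ms.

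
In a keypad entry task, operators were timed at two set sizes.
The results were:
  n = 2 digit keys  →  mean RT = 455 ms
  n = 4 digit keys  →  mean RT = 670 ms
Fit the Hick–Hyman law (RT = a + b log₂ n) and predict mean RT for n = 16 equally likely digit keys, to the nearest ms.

Solve the two-equation system in a and b:
  b = (670 − 455) / (log₂ 4 − log₂ 2) = 215 / (2 − 1) = 215 ms/bit
  a = 455 − 215 × 1 = 240 ms
Then RT(16) = 240 + 215 × log₂ 16 = 240 + 215 × 4 ≈ 1100.000 ms.

1100 ms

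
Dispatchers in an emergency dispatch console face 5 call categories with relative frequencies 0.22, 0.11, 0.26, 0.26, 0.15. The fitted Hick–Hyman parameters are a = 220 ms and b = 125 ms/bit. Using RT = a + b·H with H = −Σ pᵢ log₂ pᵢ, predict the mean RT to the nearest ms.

501 ms

Entropy contributions −pᵢ log₂ pᵢ: 0.4806, 0.3503, 0.5053, 0.5053, 0.4105; sum H = 2.2520 bits.
RT = a + bH = 220 + 125·2.2520 = 501.50 ms.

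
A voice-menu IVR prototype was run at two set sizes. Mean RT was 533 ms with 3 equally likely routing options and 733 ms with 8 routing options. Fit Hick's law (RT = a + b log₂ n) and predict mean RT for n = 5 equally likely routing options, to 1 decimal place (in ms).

RT is linear in log₂ n, so two points fix the line:
  b = (733 − 533) / (log₂ 8 − log₂ 3) = 200 / (3 − 1.5850) = 141.339 ms/bit
  a = 533 − 141.339 × 1.5850 = 308.983 ms
Then RT(5) = 308.983 + 141.339 × log₂ 5 = 308.983 + 141.339 × 2.3219 ≈ 637.162 ms.

637.2 ms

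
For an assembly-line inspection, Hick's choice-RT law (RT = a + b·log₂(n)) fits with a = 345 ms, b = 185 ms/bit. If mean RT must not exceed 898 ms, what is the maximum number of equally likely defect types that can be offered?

185·log₂ n ≤ 898 − 345 = 553, giving log₂ n ≤ 2.9892 and n ≤ 7.940. The largest whole number is 7.

7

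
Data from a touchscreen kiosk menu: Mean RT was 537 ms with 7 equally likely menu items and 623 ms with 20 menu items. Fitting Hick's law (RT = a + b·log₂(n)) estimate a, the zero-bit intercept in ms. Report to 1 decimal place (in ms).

The slope on a log₂ axis is (623 − 537) / (4.3219 − 2.8074) = 56.782 ms/bit.
a = RT₁ − b·log₂ n₁ = 537 − 56.782 × 2.8074 = 377.594 ms.

377.6 ms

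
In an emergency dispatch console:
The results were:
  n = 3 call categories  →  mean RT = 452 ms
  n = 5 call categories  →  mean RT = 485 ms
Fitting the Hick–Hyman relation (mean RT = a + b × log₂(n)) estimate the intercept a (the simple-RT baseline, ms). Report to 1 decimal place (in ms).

b = (RT₂ − RT₁)/(log₂ n₂ − log₂ n₁) = (485 − 452)/(2.3219 − 1.5850) = 44.778 ms/bit.
Intercept: a = 452 − 44.778·log₂(3) = 381.028 ms.

381.0 ms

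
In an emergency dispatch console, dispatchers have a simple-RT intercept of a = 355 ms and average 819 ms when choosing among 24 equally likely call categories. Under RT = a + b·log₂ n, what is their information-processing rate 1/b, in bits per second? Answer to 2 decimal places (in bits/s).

b = (819 − 355)/log₂ 24 = 464/4.5850 = 101.200 ms per bit = 0.10120 s/bit; the reciprocal is 9.881 bits/s.

9.88 bits/s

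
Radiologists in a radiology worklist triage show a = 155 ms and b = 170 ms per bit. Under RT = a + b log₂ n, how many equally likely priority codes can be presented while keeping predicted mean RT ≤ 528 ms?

4

Information budget: (528 − 155)/170 = 2.1941 bits, so n ≤ 2^2.1941 = 4.576 → at most 4.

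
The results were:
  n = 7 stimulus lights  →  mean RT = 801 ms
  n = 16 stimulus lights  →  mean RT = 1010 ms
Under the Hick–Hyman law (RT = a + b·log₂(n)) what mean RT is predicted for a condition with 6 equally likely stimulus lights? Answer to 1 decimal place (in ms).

762.0 ms

With log₂ n on the abscissa the relation is linear; from the two conditions:
  b = (1010 − 801) / (log₂ 16 − log₂ 7) = 209 / (4 − 2.8074) = 175.241 ms/bit
  a = 801 − 175.241 × 2.8074 = 309.037 ms
Then RT(6) = 309.037 + 175.241 × log₂ 6 = 309.037 + 175.241 × 2.5850 ≈ 762.028 ms.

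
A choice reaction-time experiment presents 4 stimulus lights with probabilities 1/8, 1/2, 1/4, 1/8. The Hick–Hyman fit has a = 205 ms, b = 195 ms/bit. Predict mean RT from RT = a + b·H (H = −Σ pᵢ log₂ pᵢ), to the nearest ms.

546 ms

H = −Σ pᵢ log₂ pᵢ = 0.125·3 + 0.5·1 + 0.25·2 + 0.125·3 = 1.750 bits.
RT = 205 + 195 × 1.750 = 546.25 ms.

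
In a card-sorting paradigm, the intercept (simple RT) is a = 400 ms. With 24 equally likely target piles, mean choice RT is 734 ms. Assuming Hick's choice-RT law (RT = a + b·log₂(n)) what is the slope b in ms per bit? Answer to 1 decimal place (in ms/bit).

72.8 ms/bit

24 alternatives carry log₂ 24 = 4.5850 bits; the choice cost is 734 − 400 = 334 ms, so b = 334/4.5850 = 72.847 ms/bit.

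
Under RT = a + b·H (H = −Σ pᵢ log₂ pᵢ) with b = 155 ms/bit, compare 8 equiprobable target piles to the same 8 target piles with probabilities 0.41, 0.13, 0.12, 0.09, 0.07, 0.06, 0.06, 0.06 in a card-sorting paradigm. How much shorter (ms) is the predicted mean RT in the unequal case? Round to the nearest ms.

The RT saving is b·ΔH. Equiprobable H₀ = log₂(8) = 3.0000 bits; with the given probabilities H = 2.5889 bits.
b·(H₀ − H) = 155 × (3.0000 − 2.5889) = 63.72 ms.

64 ms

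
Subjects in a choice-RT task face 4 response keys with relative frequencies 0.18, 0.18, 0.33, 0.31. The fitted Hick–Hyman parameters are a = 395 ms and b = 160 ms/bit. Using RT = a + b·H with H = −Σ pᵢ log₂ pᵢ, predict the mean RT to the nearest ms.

706 ms

Entropy contributions −pᵢ log₂ pᵢ: 0.4453, 0.4453, 0.5278, 0.5238; sum H = 1.9422 bits.
RT = a + bH = 395 + 160·1.9422 = 705.76 ms.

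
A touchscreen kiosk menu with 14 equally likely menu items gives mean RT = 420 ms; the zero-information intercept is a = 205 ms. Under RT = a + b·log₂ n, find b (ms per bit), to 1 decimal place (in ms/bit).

56.5 ms/bit

b = (420 − 205) / log₂(14) = 215 / 3.8074 = 56.470 ms/bit.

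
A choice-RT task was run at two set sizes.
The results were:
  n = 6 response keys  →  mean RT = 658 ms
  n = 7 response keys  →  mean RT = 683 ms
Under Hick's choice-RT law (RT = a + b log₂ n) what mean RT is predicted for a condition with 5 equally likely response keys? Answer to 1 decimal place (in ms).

With log₂ n on the abscissa the relation is linear; from the two conditions:
  b = (683 − 658) / (log₂ 7 − log₂ 6) = 25 / (2.8074 − 2.5850) = 112.414 ms/bit
  a = 658 − 112.414 × 2.5850 = 367.414 ms
Then RT(5) = 367.414 + 112.414 × log₂ 5 = 367.414 + 112.414 × 2.3219 ≈ 628.431 ms.

628.4 ms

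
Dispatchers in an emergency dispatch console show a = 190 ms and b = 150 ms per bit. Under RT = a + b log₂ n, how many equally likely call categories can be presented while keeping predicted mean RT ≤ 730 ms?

Set 190 + 150·log₂ n ≤ 730 → log₂ n ≤ (730 − 190)/150 = 3.6000.
So n ≤ 2^3.6000 = 12.126; the largest integer n is 12.

12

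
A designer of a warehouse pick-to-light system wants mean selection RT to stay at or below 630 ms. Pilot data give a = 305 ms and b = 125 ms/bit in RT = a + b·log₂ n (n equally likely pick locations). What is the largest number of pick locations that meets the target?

Set 305 + 125·log₂ n ≤ 630 → log₂ n ≤ (630 − 305)/125 = 2.6000.
So n ≤ 2^2.6000 = 6.063; the largest integer n is 6.

6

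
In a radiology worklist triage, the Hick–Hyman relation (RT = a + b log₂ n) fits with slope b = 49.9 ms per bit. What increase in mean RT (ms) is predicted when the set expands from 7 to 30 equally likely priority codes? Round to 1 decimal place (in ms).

104.8 ms

The intercept a cancels: ΔRT = b·(log₂ n₂ − log₂ n₁) = b·log₂(n₂/n₁).
log₂(30) − log₂(7) = 4.9069 − 2.8074 = 2.0995.
ΔRT = 49.9 × 2.0995 = 104.767 ms.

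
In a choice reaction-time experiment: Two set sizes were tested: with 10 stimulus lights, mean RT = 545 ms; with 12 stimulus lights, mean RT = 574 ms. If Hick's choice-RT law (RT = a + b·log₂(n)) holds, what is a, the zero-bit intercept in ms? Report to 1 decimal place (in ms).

178.8 ms

b = (RT₂ − RT₁)/(log₂ n₂ − log₂ n₁) = (574 − 545)/(3.5850 − 3.3219) = 110.252 ms/bit.
a = RT₁ − b·log₂ n₁ = 545 − 110.252 × 3.3219 = 178.752 ms.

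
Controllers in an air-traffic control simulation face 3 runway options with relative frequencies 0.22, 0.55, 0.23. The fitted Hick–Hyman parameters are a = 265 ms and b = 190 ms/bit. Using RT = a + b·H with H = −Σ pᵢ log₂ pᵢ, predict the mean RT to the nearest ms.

539 ms

Entropy contributions −pᵢ log₂ pᵢ: 0.4806, 0.4744, 0.4877; sum H = 1.4426 bits.
RT = a + bH = 265 + 190·1.4426 = 539.10 ms.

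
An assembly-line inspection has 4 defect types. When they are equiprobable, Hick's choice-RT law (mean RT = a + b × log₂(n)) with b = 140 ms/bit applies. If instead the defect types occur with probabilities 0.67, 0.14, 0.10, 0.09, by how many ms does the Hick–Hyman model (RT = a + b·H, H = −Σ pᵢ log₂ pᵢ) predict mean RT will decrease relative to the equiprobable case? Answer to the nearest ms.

The RT saving is b·ΔH. Equiprobable H₀ = log₂(4) = 2.0000 bits; with the given probabilities H = 1.4291 bits.
b·(H₀ − H) = 140 × (2.0000 − 1.4291) = 79.93 ms.

80 ms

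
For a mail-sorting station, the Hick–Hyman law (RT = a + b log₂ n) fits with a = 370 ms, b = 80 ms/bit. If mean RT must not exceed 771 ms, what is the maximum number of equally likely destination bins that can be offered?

Information budget: (771 − 370)/80 = 5.0125 bits, so n ≤ 2^5.0125 = 32.278 → at most 32.

32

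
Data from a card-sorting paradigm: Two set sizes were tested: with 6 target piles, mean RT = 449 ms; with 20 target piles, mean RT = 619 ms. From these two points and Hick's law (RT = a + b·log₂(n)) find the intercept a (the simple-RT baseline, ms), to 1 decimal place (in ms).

b = (RT₂ − RT₁)/(log₂ n₂ − log₂ n₁) = (619 − 449)/(4.3219 − 2.5850) = 97.872 ms/bit.
a = RT₁ − b·log₂ n₁ = 449 − 97.872 × 2.5850 = 196.005 ms.

196.0 ms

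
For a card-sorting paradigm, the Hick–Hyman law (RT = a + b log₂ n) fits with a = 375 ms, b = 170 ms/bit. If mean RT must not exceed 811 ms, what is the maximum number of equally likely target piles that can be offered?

Information budget: (811 − 375)/170 = 2.5647 bits, so n ≤ 2^2.5647 = 5.916 → at most 5.

5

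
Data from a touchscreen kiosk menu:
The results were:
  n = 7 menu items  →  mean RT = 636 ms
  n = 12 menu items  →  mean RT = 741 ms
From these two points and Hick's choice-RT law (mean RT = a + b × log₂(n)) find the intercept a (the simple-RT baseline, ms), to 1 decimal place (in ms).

The slope on a log₂ axis is (741 − 636) / (3.5850 − 2.8074) = 135.030 ms/bit.
Intercept: a = 636 − 135.030·log₂(7) = 256.924 ms.

256.9 ms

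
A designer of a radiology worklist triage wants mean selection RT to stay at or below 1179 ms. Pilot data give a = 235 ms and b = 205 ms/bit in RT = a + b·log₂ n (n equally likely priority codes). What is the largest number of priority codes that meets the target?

24

Information budget: (1179 − 235)/205 = 4.6049 bits, so n ≤ 2^4.6049 = 24.334 → at most 24.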